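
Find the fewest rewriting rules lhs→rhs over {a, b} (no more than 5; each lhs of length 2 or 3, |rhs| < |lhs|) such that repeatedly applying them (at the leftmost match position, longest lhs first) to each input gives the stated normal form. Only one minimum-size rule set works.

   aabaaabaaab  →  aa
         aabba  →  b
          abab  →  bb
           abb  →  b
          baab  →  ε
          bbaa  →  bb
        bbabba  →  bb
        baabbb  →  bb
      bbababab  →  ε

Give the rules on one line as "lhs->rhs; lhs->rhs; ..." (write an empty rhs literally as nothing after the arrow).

  | aabaaabaaab => abaabaaab => babaaab => aaab => aa
  | aabba => aba => b
  | abab => bb
  | abb => b

ab->; aba->b; ba->b; bab->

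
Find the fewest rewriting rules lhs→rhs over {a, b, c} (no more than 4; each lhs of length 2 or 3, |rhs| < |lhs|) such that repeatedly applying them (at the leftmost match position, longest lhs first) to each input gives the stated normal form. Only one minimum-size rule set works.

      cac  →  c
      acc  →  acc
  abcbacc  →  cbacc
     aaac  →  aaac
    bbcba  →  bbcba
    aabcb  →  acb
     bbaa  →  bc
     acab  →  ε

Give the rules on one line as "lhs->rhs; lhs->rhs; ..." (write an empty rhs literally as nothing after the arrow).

  | cac => c
  | acc
  | abcbacc => cbacc
  | aaac

ab->; baa->c; ca->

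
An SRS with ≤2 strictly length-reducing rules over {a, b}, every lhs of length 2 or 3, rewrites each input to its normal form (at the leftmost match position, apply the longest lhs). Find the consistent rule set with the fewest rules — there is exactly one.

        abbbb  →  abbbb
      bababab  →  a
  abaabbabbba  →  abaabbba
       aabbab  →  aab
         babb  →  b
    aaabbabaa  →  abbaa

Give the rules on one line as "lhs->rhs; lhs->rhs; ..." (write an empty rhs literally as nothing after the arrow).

  | abbbb
  | bababab => abab => a
  | abaabbabbba => abaabbba
  | aabbab => aab

aaa->ab; bab->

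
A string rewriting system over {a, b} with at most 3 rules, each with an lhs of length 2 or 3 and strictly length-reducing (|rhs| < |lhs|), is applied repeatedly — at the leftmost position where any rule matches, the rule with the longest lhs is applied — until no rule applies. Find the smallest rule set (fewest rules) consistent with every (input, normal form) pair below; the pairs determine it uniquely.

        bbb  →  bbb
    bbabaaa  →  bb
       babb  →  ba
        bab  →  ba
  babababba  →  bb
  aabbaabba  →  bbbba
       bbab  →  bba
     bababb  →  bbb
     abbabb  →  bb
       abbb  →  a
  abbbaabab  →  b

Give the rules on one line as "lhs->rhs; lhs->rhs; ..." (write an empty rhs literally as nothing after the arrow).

aa->; ab->a

  | bbb
  | bbabaaa => bbaaaa => bbaa => bb
  | babb => bab => ba
  | bab => ba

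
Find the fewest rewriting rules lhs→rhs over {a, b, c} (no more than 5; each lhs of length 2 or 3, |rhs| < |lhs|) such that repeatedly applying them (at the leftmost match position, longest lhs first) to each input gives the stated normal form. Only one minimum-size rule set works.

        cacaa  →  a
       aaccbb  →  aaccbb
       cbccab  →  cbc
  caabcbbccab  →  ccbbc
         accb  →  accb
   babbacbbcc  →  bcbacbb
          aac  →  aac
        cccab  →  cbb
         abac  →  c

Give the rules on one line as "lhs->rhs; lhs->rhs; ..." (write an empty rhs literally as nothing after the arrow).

ab->c; bcc->b; ca->; cca->b

  | cacaa => caa => a
  | aaccbb
  | cbccab => cbab => cbc
  | caabcbbccab => abcbbccab => ccbbccab => ccbbab => ccbbc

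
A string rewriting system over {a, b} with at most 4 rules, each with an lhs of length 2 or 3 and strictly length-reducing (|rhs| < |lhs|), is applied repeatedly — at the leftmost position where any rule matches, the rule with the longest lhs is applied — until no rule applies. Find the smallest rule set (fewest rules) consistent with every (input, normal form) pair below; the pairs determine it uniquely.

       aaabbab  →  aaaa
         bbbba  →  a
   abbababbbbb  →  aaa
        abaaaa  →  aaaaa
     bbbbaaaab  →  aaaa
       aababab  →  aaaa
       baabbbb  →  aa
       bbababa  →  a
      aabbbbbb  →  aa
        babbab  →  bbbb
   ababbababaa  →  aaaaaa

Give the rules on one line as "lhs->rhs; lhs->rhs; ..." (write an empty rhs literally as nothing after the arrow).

  | aaabbab => aaabab => aaaab => aaaa
  | bbbba => bbba => bba => ba => a
  | abbababbbbb => abababbbbb => aababbbbb => aaabbbbb => aaabbbb => aaabbb => aaabb => aaab => aaa
  | abaaaa => aaaaa

ab->a; ba->a; bab->bb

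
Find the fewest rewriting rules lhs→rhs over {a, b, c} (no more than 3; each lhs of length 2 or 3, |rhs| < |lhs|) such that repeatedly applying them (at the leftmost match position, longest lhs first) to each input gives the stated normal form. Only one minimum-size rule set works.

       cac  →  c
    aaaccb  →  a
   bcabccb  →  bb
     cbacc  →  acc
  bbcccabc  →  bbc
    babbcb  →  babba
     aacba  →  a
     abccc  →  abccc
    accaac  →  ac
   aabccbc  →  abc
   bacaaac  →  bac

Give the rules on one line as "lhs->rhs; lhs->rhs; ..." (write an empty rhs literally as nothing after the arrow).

aa->a; ca->; cb->a

  | cac => c
  | aaaccb => aaccb => accb => aca => a
  | bcabccb => bbccb => bbca => bb
  | cbacc => aacc => acc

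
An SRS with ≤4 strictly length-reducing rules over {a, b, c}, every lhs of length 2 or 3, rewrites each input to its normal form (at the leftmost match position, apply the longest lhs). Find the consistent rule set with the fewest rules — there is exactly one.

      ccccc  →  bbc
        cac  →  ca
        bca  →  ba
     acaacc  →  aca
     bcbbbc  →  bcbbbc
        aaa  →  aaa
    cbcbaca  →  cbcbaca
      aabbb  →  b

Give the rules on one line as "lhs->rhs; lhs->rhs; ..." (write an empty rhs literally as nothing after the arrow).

ab->; bca->ba; cac->ca; cc->b

  | ccccc => bccc => bbc
  | cac => ca
  | bca => ba
  | acaacc => acaab => aca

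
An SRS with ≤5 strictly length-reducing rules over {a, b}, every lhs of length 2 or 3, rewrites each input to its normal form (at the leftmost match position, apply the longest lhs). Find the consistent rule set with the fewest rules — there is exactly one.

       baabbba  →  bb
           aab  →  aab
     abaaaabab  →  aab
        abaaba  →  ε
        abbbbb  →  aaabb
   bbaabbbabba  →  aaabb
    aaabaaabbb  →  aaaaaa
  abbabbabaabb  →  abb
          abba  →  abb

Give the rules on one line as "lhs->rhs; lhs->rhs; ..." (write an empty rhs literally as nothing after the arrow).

aba->; ba->b; bab->; bbb->aa

  | baabbba => babbba => bba => bb
  | aab
  | abaaaabab => aaabab => aab
  | abaaba => aba => ε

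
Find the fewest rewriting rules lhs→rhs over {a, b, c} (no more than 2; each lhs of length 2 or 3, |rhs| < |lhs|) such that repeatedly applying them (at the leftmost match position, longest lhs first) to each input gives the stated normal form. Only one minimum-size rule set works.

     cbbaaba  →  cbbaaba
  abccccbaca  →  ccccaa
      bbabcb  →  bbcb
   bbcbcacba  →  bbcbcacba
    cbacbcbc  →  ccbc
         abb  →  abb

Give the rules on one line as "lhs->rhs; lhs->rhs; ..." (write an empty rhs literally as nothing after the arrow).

abc->c; bac->a

  | cbbaaba
  | abccccbaca => ccccbaca => ccccaa
  | bbabcb => bbcb
  | bbcbcacba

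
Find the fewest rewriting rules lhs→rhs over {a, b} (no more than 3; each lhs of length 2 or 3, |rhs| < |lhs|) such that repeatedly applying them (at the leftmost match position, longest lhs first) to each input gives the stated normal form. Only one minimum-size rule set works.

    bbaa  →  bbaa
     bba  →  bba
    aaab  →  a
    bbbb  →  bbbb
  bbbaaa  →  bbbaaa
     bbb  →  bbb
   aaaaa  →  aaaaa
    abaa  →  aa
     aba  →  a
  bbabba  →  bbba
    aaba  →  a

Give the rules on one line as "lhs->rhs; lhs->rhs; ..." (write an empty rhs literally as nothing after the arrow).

  | bbaa
  | bba
  | aaab => a
  | bbbb

aab->; ab->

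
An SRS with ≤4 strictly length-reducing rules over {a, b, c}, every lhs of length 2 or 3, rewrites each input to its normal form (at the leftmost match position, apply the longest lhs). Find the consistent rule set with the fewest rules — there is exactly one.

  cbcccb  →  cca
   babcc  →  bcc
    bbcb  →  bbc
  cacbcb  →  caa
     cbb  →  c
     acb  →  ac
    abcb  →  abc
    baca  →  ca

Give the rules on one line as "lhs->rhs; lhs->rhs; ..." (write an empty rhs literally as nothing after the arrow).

ba->; cb->c; ccb->a

  | cbcccb => ccccb => cca
  | babcc => bcc
  | bbcb => bbc
  | cacbcb => caccb => caa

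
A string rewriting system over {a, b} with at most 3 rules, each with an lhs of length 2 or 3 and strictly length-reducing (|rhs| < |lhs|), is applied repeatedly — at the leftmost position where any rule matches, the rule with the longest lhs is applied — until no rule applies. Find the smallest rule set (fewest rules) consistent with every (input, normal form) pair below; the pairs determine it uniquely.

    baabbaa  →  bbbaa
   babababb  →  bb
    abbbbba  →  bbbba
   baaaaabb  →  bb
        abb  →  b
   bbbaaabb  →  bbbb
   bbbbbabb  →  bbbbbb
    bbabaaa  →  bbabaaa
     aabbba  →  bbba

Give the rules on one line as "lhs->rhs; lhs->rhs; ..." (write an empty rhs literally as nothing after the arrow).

  | baabbaa => bbbaa
  | babababb => bababb => babb => bb
  | abbbbba => bbbba
  | baaaaabb => baaabb => babb => bb

aab->b; abb->b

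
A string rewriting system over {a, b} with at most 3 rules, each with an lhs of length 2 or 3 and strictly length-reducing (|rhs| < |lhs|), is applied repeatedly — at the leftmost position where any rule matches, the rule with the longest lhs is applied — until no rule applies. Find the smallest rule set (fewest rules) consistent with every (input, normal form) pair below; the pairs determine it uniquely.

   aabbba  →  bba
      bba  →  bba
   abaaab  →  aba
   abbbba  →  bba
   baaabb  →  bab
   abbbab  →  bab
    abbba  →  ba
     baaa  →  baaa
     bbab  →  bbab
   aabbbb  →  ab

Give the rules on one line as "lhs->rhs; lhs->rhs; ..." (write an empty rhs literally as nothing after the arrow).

aab->; abb->; bbb->ab

  | aabbba => bba
  | bba
  | abaaab => aba
  | abbbba => bba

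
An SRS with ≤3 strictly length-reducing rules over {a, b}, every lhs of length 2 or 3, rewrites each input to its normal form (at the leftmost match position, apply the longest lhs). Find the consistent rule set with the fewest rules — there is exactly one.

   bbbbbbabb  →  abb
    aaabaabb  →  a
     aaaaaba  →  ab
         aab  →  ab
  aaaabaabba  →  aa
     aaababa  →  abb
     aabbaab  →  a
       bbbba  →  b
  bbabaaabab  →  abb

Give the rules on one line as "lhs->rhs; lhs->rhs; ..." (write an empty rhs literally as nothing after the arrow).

aab->ab; ba->b; bbb->

  | bbbbbbabb => bbbabb => abb
  | aaabaabb => aabaabb => abaabb => ababb => abbb => a
  | aaaaaba => aaaaba => aaaba => aaba => aba => ab
  | aab => ab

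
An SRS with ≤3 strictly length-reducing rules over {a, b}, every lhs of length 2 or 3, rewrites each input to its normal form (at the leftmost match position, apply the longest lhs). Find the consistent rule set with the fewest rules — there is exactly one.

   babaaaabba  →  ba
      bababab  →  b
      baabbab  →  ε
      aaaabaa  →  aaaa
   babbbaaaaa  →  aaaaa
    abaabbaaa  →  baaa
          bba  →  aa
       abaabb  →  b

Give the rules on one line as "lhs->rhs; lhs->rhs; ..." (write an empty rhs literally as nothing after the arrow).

  | babaaaabba => baaaabba => baaba => ba
  | bababab => babab => bab => b
  | baabbab => bbab => aab => ε
  | aaaabaa => aaaa

aab->; ab->; bb->a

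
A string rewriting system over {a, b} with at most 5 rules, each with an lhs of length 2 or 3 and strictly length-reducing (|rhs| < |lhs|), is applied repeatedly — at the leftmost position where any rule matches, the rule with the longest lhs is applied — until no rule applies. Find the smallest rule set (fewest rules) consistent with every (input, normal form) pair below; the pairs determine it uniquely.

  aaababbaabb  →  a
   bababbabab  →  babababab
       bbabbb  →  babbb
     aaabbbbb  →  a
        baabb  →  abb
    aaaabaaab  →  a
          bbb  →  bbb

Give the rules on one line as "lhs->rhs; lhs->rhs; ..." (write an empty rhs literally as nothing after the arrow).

  | aaababbaabb => aababbaabb => aaabbaabb => aabbaabb => aabaabb => aaaabb => aaabb => aabb => aab => aa => a
  | bababbabab => babababab
  | bbabbb => babbb
  | aaabbbbb => aabbbbb => aabbbb => aabbb => aabb => aab => aa => a

aa->a; aab->aa; baa->a; bba->ba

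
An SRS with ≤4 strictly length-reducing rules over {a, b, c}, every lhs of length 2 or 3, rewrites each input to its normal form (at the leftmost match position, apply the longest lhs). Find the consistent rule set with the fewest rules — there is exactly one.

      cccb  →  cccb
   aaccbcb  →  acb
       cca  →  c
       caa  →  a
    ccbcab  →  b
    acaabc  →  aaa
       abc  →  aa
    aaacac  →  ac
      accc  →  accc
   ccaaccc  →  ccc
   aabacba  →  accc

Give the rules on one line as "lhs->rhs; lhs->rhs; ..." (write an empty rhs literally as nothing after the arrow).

  | cccb
  | aaccbcb => accbcb => accab => acb
  | cca => c
  | caa => a

aac->ac; ba->c; bc->a; ca->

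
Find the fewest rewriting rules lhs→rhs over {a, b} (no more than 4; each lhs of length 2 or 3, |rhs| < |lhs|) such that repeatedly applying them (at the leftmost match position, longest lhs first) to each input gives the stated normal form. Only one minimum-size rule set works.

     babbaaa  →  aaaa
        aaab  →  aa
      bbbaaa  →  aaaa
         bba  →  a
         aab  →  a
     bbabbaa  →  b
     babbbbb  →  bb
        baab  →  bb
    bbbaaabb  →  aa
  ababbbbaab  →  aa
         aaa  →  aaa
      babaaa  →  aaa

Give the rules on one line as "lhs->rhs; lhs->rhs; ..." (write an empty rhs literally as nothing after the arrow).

ab->; ba->b; bba->a; bbb->a

  | babbaaa => bbbaaa => aaaa
  | aaab => aa
  | bbbaaa => aaaa
  | bba => a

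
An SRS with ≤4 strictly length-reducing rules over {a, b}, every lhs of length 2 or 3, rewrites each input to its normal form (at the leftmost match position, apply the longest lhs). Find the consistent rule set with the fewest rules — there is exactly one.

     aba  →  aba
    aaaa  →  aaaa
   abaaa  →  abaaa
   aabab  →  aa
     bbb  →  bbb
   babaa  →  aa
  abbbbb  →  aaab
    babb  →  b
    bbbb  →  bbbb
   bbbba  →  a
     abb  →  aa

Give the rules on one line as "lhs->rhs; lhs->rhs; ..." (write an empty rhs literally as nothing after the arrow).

abb->aa; bab->; bba->a

  | aba
  | aaaa
  | abaaa
  | aabab => aa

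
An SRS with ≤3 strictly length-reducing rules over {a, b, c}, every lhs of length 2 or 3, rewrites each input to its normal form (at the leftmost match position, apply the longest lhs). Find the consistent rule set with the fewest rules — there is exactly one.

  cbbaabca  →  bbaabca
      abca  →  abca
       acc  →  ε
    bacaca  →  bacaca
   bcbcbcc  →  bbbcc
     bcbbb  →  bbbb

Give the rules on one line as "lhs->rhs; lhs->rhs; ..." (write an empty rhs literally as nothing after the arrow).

acc->; cb->b

  | cbbaabca => bbaabca
  | abca
  | acc => ε
  | bacaca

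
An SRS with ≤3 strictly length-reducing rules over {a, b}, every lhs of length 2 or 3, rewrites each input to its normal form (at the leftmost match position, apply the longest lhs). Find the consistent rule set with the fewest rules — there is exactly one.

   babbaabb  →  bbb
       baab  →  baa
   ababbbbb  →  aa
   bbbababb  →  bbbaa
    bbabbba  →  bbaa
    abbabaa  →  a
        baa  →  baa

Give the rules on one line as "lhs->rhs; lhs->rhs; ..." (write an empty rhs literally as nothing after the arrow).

aaa->; ab->a

  | babbaabb => babaabb => baaabb => bbb
  | baab => baa
  | ababbbbb => aabbbbb => aabbbb => aabbb => aabb => aab => aa
  | bbbababb => bbbaabb => bbbaab => bbbaa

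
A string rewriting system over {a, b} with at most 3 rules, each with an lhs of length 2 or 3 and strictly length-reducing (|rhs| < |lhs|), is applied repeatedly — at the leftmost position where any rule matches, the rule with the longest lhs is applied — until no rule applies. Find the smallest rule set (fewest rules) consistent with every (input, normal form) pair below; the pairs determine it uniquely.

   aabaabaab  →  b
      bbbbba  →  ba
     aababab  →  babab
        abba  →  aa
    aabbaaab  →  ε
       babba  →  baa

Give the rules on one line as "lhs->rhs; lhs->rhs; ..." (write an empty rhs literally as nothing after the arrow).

  | aabaabaab => baabaab => bbaab => aab => b
  | bbbbba => bbba => ba
  | aababab => babab
  | abba => aa

aaa->b; aab->b; bb->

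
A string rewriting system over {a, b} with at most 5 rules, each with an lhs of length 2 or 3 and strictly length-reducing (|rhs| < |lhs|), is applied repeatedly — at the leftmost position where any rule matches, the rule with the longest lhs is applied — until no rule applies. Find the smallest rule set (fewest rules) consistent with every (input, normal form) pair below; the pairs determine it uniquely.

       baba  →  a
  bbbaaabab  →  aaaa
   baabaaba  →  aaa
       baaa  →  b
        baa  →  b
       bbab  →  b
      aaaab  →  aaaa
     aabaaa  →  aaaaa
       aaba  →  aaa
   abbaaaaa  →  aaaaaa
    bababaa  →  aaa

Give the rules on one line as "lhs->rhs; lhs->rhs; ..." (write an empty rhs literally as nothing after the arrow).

  | baba => a
  | bbbaaabab => aaabab => aaaab => aaaa
  | baabaaba => babaaba => aaba => aaa
  | baaa => baa => ba => b

ab->a; ba->b; bab->; bbb->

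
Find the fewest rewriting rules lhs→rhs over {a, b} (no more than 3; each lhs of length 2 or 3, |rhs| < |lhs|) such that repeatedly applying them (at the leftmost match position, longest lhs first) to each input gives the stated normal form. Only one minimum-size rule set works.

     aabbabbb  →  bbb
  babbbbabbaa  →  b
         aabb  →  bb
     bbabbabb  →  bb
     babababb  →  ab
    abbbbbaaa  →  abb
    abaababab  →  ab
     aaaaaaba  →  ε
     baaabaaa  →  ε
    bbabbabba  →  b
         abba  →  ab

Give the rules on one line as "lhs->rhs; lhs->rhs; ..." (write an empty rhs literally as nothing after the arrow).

  | aabbabbb => bbabbb => bbb
  | babbbbabbaa => bbbabbaa => bbbaa => bba => b
  | aabb => bb
  | bbabbabb => bbabb => bb

aa->; ba->; bab->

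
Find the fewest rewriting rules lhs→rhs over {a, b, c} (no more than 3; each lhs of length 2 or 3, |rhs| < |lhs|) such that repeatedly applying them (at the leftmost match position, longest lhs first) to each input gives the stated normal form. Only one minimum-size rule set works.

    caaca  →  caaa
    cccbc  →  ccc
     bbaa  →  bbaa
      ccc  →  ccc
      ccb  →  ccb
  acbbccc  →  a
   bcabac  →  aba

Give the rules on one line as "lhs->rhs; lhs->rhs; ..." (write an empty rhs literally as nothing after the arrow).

  | caaca => caaa
  | cccbc => ccc
  | bbaa
  | ccc

ac->a; bc->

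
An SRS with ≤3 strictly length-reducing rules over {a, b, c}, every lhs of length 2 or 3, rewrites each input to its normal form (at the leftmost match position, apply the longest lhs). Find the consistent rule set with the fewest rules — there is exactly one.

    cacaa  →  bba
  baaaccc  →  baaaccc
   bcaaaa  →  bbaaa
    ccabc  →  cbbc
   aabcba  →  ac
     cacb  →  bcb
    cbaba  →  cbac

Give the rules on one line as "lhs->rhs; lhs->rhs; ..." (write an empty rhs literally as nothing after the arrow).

aba->ac; abc->; ca->b

  | cacaa => bcaa => bba
  | baaaccc
  | bcaaaa => bbaaa
  | ccabc => cbbc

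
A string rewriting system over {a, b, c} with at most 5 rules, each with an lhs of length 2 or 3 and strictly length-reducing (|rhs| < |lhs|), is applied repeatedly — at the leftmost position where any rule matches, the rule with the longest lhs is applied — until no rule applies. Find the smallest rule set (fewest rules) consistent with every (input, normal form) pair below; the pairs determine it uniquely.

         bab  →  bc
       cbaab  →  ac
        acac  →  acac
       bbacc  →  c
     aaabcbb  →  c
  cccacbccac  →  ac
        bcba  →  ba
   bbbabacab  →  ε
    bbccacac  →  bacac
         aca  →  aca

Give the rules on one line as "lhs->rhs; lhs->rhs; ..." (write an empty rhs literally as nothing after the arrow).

  | bab => bc
  | cbaab => aab => ac
  | acac
  | bbacc => acc => ab => c

ab->c; bb->; cb->; cc->b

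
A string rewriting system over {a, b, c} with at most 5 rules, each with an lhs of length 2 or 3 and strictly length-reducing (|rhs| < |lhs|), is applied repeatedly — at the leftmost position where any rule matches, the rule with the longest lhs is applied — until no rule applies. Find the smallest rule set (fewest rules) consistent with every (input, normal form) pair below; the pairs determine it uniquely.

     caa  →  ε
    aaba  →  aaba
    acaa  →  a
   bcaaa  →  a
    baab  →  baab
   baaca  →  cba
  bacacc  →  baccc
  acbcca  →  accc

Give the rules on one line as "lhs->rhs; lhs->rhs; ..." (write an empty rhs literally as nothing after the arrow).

aac->cb; bc->c; ca->c; caa->

  | caa => ε
  | aaba
  | acaa => a
  | bcaaa => caaa => a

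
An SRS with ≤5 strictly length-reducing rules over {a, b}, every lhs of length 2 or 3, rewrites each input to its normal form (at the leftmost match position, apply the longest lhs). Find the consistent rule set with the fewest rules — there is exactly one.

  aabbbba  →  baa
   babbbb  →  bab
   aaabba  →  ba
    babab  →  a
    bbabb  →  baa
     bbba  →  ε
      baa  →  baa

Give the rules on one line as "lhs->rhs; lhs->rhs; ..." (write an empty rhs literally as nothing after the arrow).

  | aabbbba => babbba => baaba => bbaa => baa
  | babbbb => baabb => bbab => bab
  | aaabba => ababa => ba
  | babab => bb => a

aab->ba; aba->; bb->a; bba->ba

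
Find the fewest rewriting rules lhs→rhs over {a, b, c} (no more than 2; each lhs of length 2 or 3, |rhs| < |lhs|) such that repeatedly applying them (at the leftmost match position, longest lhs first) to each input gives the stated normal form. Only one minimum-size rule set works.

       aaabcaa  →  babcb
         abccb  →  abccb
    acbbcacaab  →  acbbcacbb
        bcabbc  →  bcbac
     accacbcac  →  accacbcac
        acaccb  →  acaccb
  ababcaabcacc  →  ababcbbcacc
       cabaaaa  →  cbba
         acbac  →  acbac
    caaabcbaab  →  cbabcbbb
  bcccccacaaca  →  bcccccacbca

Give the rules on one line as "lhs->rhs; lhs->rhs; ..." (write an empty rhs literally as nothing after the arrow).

  | aaabcaa => babcaa => babcb
  | abccb
  | acbbcacaab => acbbcacbb
  | bcabbc => bcbac

aa->b; abb->ba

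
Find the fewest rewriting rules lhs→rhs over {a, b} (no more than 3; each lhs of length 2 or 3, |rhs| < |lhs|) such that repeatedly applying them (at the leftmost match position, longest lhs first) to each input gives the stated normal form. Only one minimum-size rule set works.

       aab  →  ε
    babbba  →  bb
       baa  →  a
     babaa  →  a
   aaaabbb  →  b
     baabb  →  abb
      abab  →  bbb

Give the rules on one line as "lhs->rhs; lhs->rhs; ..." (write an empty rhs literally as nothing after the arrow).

  | aab => ε
  | babbba => bbba => bb
  | baa => a
  | babaa => baa => a

aab->; aba->bb; ba->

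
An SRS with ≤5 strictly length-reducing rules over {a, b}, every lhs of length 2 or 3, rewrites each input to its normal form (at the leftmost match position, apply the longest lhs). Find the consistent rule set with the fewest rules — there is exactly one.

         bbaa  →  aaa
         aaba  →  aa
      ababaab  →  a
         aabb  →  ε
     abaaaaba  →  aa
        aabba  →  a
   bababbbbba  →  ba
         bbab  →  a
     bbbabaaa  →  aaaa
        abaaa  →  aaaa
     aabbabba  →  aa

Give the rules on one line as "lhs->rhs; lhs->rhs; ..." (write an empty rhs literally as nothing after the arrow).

  | bbaa => aaa
  | aaba => bba => aa
  | ababaab => aabaab => bbaab => aaab => abb => ab => a
  | aabb => bbb => ε

aab->bb; ab->a; bb->a; bbb->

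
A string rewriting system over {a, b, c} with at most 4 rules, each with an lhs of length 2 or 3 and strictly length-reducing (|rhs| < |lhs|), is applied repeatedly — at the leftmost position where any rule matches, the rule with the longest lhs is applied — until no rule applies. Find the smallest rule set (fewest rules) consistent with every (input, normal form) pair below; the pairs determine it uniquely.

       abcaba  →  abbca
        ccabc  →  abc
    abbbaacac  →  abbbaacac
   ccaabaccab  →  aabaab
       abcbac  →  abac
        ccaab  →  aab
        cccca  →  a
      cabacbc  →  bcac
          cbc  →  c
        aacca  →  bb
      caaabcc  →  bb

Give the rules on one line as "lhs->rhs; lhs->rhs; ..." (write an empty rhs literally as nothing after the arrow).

  | abcaba => abbca
  | ccabc => abc
  | abbbaacac
  | ccaabaccab => aabaccab => aabaab

aaa->bb; cab->bc; cb->; cc->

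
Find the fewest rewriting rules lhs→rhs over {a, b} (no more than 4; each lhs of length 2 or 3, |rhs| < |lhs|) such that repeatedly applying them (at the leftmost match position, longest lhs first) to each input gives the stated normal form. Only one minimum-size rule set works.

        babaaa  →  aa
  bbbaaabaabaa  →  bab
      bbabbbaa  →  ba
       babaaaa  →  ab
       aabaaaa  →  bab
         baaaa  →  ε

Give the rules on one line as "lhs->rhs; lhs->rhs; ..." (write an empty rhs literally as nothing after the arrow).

  | babaaa => bbaa => aa
  | bbbaaabaabaa => baaabaabaa => babbaabaa => baaabaa => babbaa => baaa => bab
  | bbabbbaa => abbbaa => abaa => ba
  | babaaaa => bbaaa => aaa => ab

aaa->ab; aab->ab; aba->b; bb->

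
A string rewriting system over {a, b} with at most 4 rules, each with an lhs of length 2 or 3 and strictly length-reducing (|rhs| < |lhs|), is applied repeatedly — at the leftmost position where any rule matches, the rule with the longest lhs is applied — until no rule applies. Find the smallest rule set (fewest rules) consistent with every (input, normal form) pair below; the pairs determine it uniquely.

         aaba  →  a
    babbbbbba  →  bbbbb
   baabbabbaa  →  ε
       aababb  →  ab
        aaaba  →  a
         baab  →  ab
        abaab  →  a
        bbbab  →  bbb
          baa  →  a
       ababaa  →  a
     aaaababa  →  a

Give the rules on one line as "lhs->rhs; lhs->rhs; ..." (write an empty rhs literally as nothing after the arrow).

  | aaba => aa => a
  | babbbbbba => bbbbbba => bbbbb
  | baabbabbaa => abbabbaa => babbaa => bbaa => ba => ε
  | aababb => aabb => ab

aa->a; aab->a; abb->b; ba->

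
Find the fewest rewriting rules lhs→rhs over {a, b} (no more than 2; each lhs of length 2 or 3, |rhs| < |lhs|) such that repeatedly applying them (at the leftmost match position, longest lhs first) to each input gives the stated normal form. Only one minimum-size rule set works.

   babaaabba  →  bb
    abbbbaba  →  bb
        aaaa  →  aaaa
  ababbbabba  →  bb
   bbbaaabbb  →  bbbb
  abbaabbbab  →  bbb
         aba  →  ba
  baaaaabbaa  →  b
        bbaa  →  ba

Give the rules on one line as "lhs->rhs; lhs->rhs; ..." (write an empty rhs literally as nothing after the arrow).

ab->b; bba->ab

  | babaaabba => bbaaabba => abaabba => baabba => babba => bbba => bab => bb
  | abbbbaba => bbbbaba => bbabba => abbba => bbba => bab => bb
  | aaaa
  | ababbbabba => babbbabba => bbbbabba => bbabbba => abbbba => bbbba => bbab => abb => bb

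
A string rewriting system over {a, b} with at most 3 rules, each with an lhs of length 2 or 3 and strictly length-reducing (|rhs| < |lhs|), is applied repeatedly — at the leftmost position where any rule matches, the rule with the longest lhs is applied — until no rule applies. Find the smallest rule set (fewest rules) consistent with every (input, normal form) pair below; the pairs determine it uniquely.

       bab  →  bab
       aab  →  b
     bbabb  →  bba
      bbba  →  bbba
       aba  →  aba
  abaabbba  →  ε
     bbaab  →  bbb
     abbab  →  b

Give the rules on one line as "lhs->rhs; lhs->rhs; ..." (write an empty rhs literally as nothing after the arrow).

  | bab
  | aab => b
  | bbabb => bba
  | bbba

aa->; abb->a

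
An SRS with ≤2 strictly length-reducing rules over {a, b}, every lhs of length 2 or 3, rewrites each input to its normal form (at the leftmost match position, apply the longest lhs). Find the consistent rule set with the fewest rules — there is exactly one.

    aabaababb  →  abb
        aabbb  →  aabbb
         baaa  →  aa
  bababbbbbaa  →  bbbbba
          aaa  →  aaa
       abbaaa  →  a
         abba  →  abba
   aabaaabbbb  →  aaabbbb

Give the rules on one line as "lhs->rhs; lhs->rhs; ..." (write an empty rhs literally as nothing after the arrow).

  | aabaababb => aababb => abb
  | aabbb
  | baaa => aa
  | bababbbbbaa => bbbbbbaa => bbbbba

aba->; baa->a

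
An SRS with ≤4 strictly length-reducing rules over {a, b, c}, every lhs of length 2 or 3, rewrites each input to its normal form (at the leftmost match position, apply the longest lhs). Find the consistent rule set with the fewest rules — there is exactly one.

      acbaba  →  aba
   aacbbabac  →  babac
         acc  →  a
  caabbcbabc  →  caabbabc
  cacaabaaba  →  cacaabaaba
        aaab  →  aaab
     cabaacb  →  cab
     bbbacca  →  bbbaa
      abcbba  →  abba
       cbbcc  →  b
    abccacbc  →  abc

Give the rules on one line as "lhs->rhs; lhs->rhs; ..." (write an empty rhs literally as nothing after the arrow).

  | acbaba => cbaba => aba
  | aacbbabac => acbbabac => cbbabac => babac
  | acc => a
  | caabbcbabc => caabbabc

acb->cb; cb->; cc->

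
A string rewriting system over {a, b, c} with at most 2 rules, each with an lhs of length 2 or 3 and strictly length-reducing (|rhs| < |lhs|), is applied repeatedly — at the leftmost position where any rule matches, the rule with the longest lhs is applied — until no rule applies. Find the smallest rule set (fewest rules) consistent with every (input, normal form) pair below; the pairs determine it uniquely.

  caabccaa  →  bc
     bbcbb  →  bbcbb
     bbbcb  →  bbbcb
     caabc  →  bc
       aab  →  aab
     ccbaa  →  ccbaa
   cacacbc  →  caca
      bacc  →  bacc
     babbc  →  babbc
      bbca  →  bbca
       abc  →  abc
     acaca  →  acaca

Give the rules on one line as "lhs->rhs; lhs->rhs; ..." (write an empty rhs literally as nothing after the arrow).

  | caabccaa => bccaa => bc
  | bbcbb
  | bbbcb
  | caabc => bc

caa->; cbc->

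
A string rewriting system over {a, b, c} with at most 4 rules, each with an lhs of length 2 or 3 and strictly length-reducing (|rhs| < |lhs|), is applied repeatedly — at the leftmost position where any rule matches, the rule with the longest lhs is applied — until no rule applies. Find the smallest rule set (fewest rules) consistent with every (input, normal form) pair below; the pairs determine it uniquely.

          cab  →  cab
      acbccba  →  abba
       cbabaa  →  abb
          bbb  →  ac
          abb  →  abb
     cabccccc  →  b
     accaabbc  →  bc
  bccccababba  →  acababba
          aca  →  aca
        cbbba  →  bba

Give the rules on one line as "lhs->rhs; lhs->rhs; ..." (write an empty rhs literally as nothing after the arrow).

  | cab
  | acbccba => accba => abba
  | cbabaa => abaa => abb
  | bbb => ac

aa->b; bbb->ac; cb->; cc->b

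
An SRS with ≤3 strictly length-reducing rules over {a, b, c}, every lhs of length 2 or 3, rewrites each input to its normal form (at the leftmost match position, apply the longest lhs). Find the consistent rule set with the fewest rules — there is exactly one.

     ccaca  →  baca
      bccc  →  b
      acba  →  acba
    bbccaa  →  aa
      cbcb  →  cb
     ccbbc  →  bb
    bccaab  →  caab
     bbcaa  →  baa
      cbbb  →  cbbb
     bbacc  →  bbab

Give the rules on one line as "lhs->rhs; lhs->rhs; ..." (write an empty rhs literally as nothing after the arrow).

  | ccaca => baca
  | bccc => cc => b
  | acba
  | bbccaa => bcaa => aa

bc->; cc->b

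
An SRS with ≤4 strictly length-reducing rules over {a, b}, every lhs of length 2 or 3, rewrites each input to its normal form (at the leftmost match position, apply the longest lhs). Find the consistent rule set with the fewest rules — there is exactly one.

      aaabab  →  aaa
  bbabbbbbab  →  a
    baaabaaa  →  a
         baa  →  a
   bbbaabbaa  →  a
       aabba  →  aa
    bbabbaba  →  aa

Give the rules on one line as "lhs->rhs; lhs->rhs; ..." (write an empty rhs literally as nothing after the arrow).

  | aaabab => aaabb => aaab => aaa
  | bbabbbbbab => babbbbab => abbbab => abbab => abab => abb => ab => a
  | baaabaaa => ababaaa => abbaaa => abaaa => abaa => aba => ab => a
  | baa => ab => a

ab->a; aba->ab; baa->ab; bab->a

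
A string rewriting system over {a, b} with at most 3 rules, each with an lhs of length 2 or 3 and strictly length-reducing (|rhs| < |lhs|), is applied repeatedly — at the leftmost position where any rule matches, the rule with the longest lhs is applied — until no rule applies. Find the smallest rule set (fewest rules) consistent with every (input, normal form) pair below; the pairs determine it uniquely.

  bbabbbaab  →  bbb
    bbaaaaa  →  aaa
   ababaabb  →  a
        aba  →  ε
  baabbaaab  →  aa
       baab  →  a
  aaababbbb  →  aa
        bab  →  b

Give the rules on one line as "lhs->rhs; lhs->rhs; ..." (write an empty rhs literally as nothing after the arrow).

  | bbabbbaab => bbbbaab => bbbab => bbb
  | bbaaaaa => baaaa => aaa
  | ababaabb => baabb => abb => ab => a
  | aba => ε

ab->a; aba->; ba->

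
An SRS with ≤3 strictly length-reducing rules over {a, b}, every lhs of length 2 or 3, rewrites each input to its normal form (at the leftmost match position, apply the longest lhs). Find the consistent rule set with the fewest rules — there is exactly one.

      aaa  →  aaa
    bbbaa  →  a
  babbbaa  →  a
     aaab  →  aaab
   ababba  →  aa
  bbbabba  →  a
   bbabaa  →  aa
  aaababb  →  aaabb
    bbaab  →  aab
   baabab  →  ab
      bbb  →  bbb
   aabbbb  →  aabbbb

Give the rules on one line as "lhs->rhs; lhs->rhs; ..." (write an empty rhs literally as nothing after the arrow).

ba->; bba->a

  | aaa
  | bbbaa => baa => a
  | babbbaa => bbbaa => baa => a
  | aaab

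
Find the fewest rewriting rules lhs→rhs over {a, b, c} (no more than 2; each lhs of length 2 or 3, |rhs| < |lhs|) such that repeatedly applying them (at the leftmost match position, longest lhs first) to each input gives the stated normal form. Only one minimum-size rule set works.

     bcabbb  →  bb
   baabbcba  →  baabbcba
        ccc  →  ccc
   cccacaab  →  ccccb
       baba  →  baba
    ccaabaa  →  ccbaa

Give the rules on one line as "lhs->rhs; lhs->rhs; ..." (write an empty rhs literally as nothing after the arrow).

  | bcabbb => bcbbb => bb
  | baabbcba
  | ccc
  | cccacaab => ccccaab => ccccab => ccccb

ca->c; cbb->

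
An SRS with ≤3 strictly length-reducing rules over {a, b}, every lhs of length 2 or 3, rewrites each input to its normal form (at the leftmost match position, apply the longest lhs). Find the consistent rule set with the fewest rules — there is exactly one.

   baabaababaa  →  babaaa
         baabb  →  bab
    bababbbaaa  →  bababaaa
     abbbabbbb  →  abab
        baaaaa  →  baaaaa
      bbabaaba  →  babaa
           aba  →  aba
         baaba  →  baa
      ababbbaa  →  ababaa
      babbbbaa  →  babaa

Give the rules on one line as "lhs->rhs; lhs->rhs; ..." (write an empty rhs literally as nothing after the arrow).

aab->ba; bb->b

  | baabaababaa => bbaaababaa => baaababaa => babaabaa => babbaaa => babaaa
  | baabb => bbab => bab
  | bababbbaaa => bababbaaa => bababaaa
  | abbbabbbb => abbabbbb => ababbbb => ababbb => ababb => abab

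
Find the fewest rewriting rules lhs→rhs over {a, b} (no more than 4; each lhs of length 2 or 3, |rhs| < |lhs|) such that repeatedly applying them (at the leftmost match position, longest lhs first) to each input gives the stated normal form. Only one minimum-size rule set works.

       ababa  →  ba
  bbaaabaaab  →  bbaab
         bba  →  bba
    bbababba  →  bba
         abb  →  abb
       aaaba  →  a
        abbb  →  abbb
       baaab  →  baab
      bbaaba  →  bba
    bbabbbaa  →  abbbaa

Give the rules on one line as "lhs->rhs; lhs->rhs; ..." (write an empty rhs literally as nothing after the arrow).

aaa->aa; aba->; bab->ab

  | ababa => ba
  | bbaaabaaab => bbaabaaab => bbaaab => bbaab
  | bba
  | bbababba => bababba => ababba => bba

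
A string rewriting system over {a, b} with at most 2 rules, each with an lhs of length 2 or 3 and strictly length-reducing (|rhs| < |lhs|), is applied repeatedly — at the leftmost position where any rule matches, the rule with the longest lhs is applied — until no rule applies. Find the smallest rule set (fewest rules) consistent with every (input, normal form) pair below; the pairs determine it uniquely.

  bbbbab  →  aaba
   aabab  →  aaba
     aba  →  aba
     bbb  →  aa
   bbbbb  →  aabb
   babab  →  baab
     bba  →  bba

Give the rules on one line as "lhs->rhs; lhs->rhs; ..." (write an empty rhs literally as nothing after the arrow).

bab->ba; bbb->aa

  | bbbbab => aabab => aaba
  | aabab => aaba
  | aba
  | bbb => aa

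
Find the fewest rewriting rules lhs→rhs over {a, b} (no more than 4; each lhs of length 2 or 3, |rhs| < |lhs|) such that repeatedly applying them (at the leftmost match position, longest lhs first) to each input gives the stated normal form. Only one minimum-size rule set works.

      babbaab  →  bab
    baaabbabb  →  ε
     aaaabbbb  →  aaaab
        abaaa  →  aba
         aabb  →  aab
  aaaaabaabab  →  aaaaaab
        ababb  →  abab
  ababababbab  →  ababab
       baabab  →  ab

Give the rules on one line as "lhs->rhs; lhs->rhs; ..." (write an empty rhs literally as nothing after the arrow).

baa->b; bb->b; bba->a; bbb->

  | babbaab => baaab => bab
  | baaabbabb => babbabb => baabb => bbb => ε
  | aaaabbbb => aaaab
  | abaaa => aba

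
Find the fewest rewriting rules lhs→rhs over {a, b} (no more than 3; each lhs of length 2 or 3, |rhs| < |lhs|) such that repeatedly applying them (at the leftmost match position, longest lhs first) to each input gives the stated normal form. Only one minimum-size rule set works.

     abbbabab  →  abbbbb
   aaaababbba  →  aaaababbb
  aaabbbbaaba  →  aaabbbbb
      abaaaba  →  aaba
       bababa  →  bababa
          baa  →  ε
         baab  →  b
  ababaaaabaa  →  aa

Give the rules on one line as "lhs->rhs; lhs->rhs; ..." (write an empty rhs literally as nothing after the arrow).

  | abbbabab => abbbbab => abbbbb
  | aaaababbba => aaaababbb
  | aaabbbbaaba => aaabbbbaba => aaabbbbba => aaabbbbb
  | abaaaba => aaba

baa->; bba->bb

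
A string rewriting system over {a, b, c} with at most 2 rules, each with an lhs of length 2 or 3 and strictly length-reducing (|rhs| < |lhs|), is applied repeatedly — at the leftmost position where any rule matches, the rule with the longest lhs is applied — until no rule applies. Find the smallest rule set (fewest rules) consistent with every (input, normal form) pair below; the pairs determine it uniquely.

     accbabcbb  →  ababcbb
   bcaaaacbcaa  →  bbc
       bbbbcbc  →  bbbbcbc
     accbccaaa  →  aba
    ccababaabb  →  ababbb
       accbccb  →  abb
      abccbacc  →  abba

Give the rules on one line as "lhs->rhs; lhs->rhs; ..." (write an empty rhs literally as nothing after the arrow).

aa->; cc->

  | accbabcbb => ababcbb
  | bcaaaacbcaa => bcaacbcaa => bccbcaa => bbcaa => bbc
  | bbbbcbc
  | accbccaaa => abccaaa => abaaa => aba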